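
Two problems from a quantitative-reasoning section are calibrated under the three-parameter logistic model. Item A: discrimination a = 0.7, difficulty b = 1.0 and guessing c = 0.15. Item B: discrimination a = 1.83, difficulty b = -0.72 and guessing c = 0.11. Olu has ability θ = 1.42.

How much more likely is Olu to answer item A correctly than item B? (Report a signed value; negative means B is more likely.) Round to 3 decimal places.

-0.346

P(θ) = c + (1 − c) · 1 / (1 + exp(−a(θ − b)))
P_A = 0.6370
P_B = 0.9826
P_A − P_B = -0.3456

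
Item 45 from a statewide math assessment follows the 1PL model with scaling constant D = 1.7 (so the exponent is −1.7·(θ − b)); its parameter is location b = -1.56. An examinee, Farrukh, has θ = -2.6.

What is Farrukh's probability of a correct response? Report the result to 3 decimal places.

0.146

P(θ) = 1 / (1 + exp(−D·(θ − b)))
Exponent: 1.7 × (-2.6 − (-1.56)) = -1.7680
1/(1 + e^{1.7680}) = 0.1458
P = 0.1458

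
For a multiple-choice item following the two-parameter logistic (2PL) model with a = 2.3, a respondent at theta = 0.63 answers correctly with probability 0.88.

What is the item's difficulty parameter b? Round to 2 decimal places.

P(theta) = 1 / (1 + exp(−a(theta − b)))
logit(0.88) = ln(0.88/0.12) = 1.9924
b = theta − logit/(a) = 0.63 − 1.9924/2.3000 = -0.2363

-0.24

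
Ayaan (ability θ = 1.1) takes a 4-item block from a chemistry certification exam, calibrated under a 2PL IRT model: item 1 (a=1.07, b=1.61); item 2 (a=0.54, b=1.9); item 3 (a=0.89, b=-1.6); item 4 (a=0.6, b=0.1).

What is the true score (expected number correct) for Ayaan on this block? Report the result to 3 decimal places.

2.323

P(θ) = 1 / (1 + exp(−a(θ − b)))
P_1 = 1/(1+e^{0.5457}) = 0.3669
P_2 = 1/(1+e^{0.4320}) = 0.3936
P_3 = 1/(1+e^{-2.4030}) = 0.9171
P_4 = 1/(1+e^{-0.6000}) = 0.6457
E[score] = 0.3669 + 0.3936 + 0.9171 + 0.6457 = 2.3232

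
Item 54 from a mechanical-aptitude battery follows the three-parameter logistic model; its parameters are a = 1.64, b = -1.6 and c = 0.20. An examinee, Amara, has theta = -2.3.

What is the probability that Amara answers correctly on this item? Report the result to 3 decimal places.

0.393

P(theta) = c + (1 − c) · 1 / (1 + exp(−a(theta − b)))
Exponent: 1.64 × (-2.3 − (-1.6)) = -1.1480
1/(1 + e^{1.1480}) = 0.2409
P = 0.20 + 0.80 × 0.2409 = 0.3927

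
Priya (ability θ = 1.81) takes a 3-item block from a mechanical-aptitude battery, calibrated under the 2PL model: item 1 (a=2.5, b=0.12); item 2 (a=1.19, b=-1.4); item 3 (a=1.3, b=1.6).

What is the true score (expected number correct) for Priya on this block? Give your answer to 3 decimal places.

2.532

P(θ) = 1 / (1 + exp(−a(θ − b)))
P_1 = 1/(1+e^{-4.2250}) = 0.9856
P_2 = 1/(1+e^{-3.8199}) = 0.9785
P_3 = 1/(1+e^{-0.2730}) = 0.5678
E[score] = 0.9856 + 0.9785 + 0.5678 = 2.5320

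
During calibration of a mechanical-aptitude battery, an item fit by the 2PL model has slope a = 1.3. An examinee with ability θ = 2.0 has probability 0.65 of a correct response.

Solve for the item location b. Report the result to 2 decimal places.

P(θ) = 1 / (1 + exp(−a(θ − b)))
logit(0.65) = ln(0.65/0.35) = 0.6190
b = θ − logit/(a) = 2.0 − 0.6190/1.3000 = 1.5238

1.52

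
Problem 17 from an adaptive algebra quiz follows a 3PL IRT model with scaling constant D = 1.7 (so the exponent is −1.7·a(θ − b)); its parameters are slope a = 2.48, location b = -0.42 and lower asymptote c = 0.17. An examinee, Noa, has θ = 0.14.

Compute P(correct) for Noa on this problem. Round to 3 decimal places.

0.928

P(θ) = c + (1 − c) · 1 / (1 + exp(−D·a(θ − b)))
Exponent: 1.7 × 2.48 × (0.14 − (-0.42)) = 2.3610
1/(1 + e^{-2.3610}) = 0.9138
P = 0.17 + 0.83 × 0.9138 = 0.9285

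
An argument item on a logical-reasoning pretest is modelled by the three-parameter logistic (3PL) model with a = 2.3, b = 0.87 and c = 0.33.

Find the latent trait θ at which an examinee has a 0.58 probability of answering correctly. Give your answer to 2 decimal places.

P(θ) = c + (1 − c) · 1 / (1 + exp(−a(θ − b)))
Remove guessing floor: (0.58 − 0.33)/(1 − 0.33) = 0.3731
logit = ln(0.3731/0.6269) = -0.5188
θ = b + logit/(a) = 0.87 + (-0.5188)/2.3000 = 0.6444

0.64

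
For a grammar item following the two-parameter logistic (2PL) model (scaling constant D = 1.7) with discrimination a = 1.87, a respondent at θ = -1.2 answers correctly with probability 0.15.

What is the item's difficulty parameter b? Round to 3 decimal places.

P(θ) = 1 / (1 + exp(−D·a(θ − b)))
logit(0.15) = ln(0.15/0.85) = -1.7346
b = θ − logit/(1.7·a) = -1.2 − (-1.7346)/3.1790 = -0.6544

-0.654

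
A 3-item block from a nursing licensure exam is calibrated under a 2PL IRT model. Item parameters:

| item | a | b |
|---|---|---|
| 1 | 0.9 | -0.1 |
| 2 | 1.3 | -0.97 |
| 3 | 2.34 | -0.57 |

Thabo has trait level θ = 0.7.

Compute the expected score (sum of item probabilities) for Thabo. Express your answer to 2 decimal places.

2.52

P(θ) = 1 / (1 + exp(−a(θ − b)))
P_1 = 1/(1+e^{-0.7200}) = 0.6726
P_2 = 1/(1+e^{-2.1710}) = 0.8976
P_3 = 1/(1+e^{-2.9718}) = 0.9513
E[score] = 0.6726 + 0.8976 + 0.9513 = 2.5215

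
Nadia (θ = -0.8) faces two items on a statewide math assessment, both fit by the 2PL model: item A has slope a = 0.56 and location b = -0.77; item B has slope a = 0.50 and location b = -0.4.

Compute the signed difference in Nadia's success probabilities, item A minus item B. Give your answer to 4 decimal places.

0.0456

P(θ) = 1 / (1 + exp(−a(θ − b)))
P_A = 0.4958
P_B = 0.4502
P_A − P_B = 0.0456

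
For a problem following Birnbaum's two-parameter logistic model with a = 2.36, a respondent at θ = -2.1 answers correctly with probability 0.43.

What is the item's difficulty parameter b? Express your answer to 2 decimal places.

P(θ) = 1 / (1 + exp(−a(θ − b)))
logit(0.43) = ln(0.43/0.57) = -0.2819
b = θ − logit/(a) = -2.1 − (-0.2819)/2.3600 = -1.9806

-1.98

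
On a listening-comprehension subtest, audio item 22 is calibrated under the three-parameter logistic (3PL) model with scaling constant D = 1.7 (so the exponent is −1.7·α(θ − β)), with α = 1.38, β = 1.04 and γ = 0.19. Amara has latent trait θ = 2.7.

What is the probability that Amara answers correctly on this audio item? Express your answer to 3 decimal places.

P(θ) = γ + (1 − γ) · 1 / (1 + exp(−D·α(θ − β)))
Exponent: 1.7 × 1.38 × (2.7 − 1.04) = 3.8944
1/(1 + e^{-3.8944}) = 0.9800
P = 0.19 + 0.81 × 0.9800 = 0.9838

0.984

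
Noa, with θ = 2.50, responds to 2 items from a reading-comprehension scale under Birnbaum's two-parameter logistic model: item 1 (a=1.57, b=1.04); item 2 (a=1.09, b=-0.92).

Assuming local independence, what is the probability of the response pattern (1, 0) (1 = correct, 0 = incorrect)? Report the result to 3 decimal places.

0.021

P(θ) = 1 / (1 + exp(−a(θ − b)))
P_1 = 1/(1+e^{-2.2922}) = 0.9082
P_2 = 1/(1+e^{-3.7278}) = 0.9765
L = P_1 × (1−P_2) = 0.9082 × 0.0235 = 0.02133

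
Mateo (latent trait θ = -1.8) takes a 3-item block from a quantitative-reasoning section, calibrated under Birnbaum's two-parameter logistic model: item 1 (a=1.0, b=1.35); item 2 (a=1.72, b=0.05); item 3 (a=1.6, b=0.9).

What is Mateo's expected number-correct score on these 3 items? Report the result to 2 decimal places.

P(θ) = 1 / (1 + exp(−a(θ − b)))
P_1 = 1/(1+e^{3.1500}) = 0.0411
P_2 = 1/(1+e^{3.1820}) = 0.0398
P_3 = 1/(1+e^{4.3200}) = 0.0131
E[score] = 0.0411 + 0.0398 + 0.0131 = 0.0941

0.09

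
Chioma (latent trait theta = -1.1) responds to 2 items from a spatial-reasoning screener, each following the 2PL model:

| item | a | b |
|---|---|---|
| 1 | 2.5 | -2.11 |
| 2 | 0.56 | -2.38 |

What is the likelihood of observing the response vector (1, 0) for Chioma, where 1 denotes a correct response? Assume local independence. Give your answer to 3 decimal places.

0.304

P(theta) = 1 / (1 + exp(−a(theta − b)))
P_1 = 1/(1+e^{-2.5250}) = 0.9259
P_2 = 1/(1+e^{-0.7168}) = 0.6719
L = P_1 × (1−P_2) = 0.9259 × 0.3281 = 0.30378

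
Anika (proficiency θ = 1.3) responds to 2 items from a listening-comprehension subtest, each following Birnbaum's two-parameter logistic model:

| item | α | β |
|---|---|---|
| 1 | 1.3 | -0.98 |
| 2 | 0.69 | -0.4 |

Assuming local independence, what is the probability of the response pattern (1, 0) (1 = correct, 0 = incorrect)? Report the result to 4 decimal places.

0.2247

P(θ) = 1 / (1 + exp(−α(θ − β)))
P_1 = 1/(1+e^{-2.9640}) = 0.9509
P_2 = 1/(1+e^{-1.1730}) = 0.7637
L = P_1 × (1−P_2) = 0.9509 × 0.2363 = 0.22472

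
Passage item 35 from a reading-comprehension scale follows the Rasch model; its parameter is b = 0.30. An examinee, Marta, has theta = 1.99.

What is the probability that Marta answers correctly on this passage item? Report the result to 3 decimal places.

P(theta) = 1 / (1 + exp(−(theta − b)))
Exponent: (1.99 − 0.30) = 1.6900
1/(1 + e^{-1.6900}) = 0.8442
P = 0.8442

0.844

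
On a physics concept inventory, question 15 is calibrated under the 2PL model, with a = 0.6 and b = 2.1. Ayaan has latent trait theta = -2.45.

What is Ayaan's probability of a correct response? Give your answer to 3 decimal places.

0.061

P(theta) = 1 / (1 + exp(−a(theta − b)))
Exponent: 0.6 × (-2.45 − 2.1) = -2.7300
1/(1 + e^{2.7300}) = 0.0612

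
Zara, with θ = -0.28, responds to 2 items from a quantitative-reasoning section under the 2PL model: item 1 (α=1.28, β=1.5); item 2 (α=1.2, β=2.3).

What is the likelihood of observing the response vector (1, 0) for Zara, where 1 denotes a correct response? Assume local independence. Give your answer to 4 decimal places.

0.0889

P(θ) = 1 / (1 + exp(−α(θ − β)))
P_1 = 1/(1+e^{2.2784}) = 0.0929
P_2 = 1/(1+e^{3.0960}) = 0.0433
L = P_1 × (1−P_2) = 0.0929 × 0.9567 = 0.08891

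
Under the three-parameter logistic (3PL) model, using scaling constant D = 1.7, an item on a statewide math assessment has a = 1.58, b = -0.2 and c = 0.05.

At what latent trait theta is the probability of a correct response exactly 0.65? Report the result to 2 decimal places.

P(theta) = c + (1 − c) · 1 / (1 + exp(−D·a(theta − b)))
Remove guessing floor: (0.65 − 0.05)/(1 − 0.05) = 0.6316
logit = ln(0.6316/0.3684) = 0.5390
theta = b + logit/(1.7·a) = -0.2 + 0.5390/2.6860 = 0.0007

0.00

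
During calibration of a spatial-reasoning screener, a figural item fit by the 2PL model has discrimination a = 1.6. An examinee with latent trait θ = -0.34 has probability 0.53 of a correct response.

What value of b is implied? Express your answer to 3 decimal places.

-0.415

P(θ) = 1 / (1 + exp(−a(θ − b)))
logit(0.53) = ln(0.53/0.47) = 0.1201
b = θ − logit/(a) = -0.34 − 0.1201/1.6000 = -0.4151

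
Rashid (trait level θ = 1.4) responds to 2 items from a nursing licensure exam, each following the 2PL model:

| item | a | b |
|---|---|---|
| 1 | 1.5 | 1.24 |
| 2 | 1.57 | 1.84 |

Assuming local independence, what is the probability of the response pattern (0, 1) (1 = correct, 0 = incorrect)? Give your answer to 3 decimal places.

0.147

P(θ) = 1 / (1 + exp(−a(θ − b)))
P_1 = 1/(1+e^{-0.2400}) = 0.5597
P_2 = 1/(1+e^{0.6908}) = 0.3339
L = (1−P_1) × P_2 = 0.4403 × 0.3339 = 0.14699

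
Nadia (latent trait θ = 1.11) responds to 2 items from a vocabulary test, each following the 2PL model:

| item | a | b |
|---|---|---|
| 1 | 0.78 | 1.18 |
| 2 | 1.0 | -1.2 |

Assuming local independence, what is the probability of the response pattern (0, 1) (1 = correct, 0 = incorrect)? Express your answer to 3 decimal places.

0.467

P(θ) = 1 / (1 + exp(−a(θ − b)))
P_1 = 1/(1+e^{0.0546}) = 0.4864
P_2 = 1/(1+e^{-2.3100}) = 0.9097
L = (1−P_1) × P_2 = 0.5136 × 0.9097 = 0.46727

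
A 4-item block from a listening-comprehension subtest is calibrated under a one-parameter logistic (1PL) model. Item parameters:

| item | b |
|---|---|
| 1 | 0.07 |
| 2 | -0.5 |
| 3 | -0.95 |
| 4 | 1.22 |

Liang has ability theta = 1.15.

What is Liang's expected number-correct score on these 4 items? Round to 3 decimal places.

2.959

P(theta) = 1 / (1 + exp(−(theta − b)))
P_1 = 1/(1+e^{-1.0800}) = 0.7465
P_2 = 1/(1+e^{-1.6500}) = 0.8389
P_3 = 1/(1+e^{-2.1000}) = 0.8909
P_4 = 1/(1+e^{0.0700}) = 0.4825
E[score] = 0.7465 + 0.8389 + 0.8909 + 0.4825 = 2.9588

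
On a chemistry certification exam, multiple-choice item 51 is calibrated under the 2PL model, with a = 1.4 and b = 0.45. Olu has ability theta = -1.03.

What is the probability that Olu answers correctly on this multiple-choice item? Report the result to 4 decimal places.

P(theta) = 1 / (1 + exp(−a(theta − b)))
Exponent: 1.4 × (-1.03 − 0.45) = -2.0720
1/(1 + e^{2.0720}) = 0.1118

0.1118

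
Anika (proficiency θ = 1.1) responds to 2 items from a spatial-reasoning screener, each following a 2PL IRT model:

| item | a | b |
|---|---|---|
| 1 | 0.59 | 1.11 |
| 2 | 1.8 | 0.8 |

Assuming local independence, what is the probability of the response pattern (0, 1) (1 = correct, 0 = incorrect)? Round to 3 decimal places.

0.317

P(θ) = 1 / (1 + exp(−a(θ − b)))
P_1 = 1/(1+e^{0.0059}) = 0.4985
P_2 = 1/(1+e^{-0.5400}) = 0.6318
L = (1−P_1) × P_2 = 0.5015 × 0.6318 = 0.31684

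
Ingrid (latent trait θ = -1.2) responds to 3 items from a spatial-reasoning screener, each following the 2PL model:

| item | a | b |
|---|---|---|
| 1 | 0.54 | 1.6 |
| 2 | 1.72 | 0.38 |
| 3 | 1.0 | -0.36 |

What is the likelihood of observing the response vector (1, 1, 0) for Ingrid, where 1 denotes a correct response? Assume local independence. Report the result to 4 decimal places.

0.0078

P(θ) = 1 / (1 + exp(−a(θ − b)))
P_1 = 1/(1+e^{1.5120}) = 0.1806
P_2 = 1/(1+e^{2.7176}) = 0.0619
P_3 = 1/(1+e^{0.8400}) = 0.3015
L = P_1 × P_2 × (1−P_3) = 0.1806 × 0.0619 × 0.6985 = 0.00782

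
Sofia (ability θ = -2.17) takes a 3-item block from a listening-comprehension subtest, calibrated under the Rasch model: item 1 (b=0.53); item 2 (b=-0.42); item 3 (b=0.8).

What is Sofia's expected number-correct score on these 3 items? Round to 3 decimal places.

0.260

P(θ) = 1 / (1 + exp(−(θ − b)))
P_1 = 1/(1+e^{2.7000}) = 0.0630
P_2 = 1/(1+e^{1.7500}) = 0.1480
P_3 = 1/(1+e^{2.9700}) = 0.0488
E[score] = 0.0630 + 0.1480 + 0.0488 = 0.2598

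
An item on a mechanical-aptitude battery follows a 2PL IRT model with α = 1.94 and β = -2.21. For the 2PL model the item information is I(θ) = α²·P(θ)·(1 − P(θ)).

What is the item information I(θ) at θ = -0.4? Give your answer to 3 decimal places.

P = 1/(1+e^{-3.5114}) = 0.9710
P(1−P) = 0.9710 × 0.0290 = 0.0281
I = α² × P(1−P) = 1.94² × 0.0281 = 0.10594

0.106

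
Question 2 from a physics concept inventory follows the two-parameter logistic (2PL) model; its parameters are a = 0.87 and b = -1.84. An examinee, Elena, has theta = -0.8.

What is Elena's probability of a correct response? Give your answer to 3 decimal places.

0.712

P(theta) = 1 / (1 + exp(−a(theta − b)))
Exponent: 0.87 × (-0.8 − (-1.84)) = 0.9048
1/(1 + e^{-0.9048}) = 0.7119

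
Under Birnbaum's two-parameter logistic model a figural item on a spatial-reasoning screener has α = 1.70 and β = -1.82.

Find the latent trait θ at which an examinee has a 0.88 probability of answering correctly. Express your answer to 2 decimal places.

-0.65

P(θ) = 1 / (1 + exp(−α(θ − β)))
logit = ln(0.8800/0.1200) = 1.9924
θ = β + logit/(α) = -1.82 + 1.9924/1.7000 = -0.6480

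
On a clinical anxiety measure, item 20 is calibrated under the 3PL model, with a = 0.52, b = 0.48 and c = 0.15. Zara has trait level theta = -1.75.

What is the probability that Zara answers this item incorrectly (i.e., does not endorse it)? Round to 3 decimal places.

P(theta) = c + (1 − c) · 1 / (1 + exp(−a(theta − b)))
Exponent: 0.52 × (-1.75 − 0.48) = -1.1596
1/(1 + e^{1.1596}) = 0.2387
P = 0.15 + 0.85 × 0.2387 = 0.3529
P(incorrect) = 1 − 0.3529 = 0.6471

0.647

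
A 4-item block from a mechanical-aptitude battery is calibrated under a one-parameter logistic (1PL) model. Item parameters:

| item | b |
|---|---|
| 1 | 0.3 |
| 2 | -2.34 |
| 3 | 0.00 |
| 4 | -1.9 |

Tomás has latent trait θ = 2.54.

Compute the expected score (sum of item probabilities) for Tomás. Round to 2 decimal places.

3.81

P(θ) = 1 / (1 + exp(−(θ − b)))
P_1 = 1/(1+e^{-2.2400}) = 0.9038
P_2 = 1/(1+e^{-4.8800}) = 0.9925
P_3 = 1/(1+e^{-2.5400}) = 0.9269
P_4 = 1/(1+e^{-4.4400}) = 0.9883
E[score] = 0.9038 + 0.9925 + 0.9269 + 0.9883 = 3.8115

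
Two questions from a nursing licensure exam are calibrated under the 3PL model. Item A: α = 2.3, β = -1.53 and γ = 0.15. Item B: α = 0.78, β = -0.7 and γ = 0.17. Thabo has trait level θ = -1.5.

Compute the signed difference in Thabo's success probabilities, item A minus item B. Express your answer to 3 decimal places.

P(θ) = γ + (1 − γ) · 1 / (1 + exp(−α(θ − β)))
P_A = 0.5897
P_B = 0.4596
P_A − P_B = 0.1301

0.130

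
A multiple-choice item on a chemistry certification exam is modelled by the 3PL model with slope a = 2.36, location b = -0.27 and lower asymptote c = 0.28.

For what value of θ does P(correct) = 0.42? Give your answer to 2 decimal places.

P(θ) = c + (1 − c) · 1 / (1 + exp(−a(θ − b)))
Remove guessing floor: (0.42 − 0.28)/(1 − 0.28) = 0.1944
logit = ln(0.1944/0.8056) = -1.4214
θ = b + logit/(a) = -0.27 + (-1.4214)/2.3600 = -0.8723

-0.87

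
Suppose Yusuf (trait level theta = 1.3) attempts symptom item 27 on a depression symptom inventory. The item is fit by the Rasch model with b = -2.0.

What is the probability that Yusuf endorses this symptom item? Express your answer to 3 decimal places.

P(theta) = 1 / (1 + exp(−(theta − b)))
Exponent: (1.3 − (-2.0)) = 3.3000
1/(1 + e^{-3.3000}) = 0.9644
P = 0.9644

0.964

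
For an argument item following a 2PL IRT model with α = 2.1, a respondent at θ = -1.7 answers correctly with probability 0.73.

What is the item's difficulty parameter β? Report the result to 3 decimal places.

-2.174

P(θ) = 1 / (1 + exp(−α(θ − β)))
logit(0.73) = ln(0.73/0.27) = 0.9946
β = θ − logit/(α) = -1.7 − 0.9946/2.1000 = -2.1736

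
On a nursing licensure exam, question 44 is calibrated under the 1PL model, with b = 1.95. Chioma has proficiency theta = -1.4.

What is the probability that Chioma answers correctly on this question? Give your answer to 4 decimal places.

0.0339

P(theta) = 1 / (1 + exp(−(theta − b)))
Exponent: (-1.4 − 1.95) = -3.3500
1/(1 + e^{3.3500}) = 0.0339
P = 0.0339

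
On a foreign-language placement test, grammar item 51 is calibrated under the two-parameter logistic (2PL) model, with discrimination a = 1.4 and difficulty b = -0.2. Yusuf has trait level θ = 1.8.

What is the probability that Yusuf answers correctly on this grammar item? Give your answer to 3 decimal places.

0.943

P(θ) = 1 / (1 + exp(−a(θ − b)))
Exponent: 1.4 × (1.8 − (-0.2)) = 2.8000
1/(1 + e^{-2.8000}) = 0.9427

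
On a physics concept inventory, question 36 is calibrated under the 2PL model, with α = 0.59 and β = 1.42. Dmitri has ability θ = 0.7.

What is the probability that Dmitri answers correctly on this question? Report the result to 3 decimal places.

P(θ) = 1 / (1 + exp(−α(θ − β)))
Exponent: 0.59 × (0.7 − 1.42) = -0.4248
1/(1 + e^{0.4248}) = 0.3954

0.395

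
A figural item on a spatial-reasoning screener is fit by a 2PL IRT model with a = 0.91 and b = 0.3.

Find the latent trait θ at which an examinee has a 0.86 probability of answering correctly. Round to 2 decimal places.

P(θ) = 1 / (1 + exp(−a(θ − b)))
logit = ln(0.8600/0.1400) = 1.8153
θ = b + logit/(a) = 0.3 + 1.8153/0.9100 = 2.2948

2.29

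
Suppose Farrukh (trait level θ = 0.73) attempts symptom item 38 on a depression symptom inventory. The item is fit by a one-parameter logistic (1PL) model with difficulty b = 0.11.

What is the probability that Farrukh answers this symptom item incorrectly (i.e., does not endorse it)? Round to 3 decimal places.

P(θ) = 1 / (1 + exp(−(θ − b)))
Exponent: (0.73 − 0.11) = 0.6200
1/(1 + e^{-0.6200}) = 0.6502
P = 0.6502
P(incorrect) = 1 − 0.6502 = 0.3498

0.350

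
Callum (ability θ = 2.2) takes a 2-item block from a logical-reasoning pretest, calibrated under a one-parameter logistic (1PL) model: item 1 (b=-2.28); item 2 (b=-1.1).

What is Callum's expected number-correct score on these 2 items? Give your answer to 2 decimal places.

1.95

P(θ) = 1 / (1 + exp(−(θ − b)))
P_1 = 1/(1+e^{-4.4800}) = 0.9888
P_2 = 1/(1+e^{-3.3000}) = 0.9644
E[score] = 0.9888 + 0.9644 = 1.9532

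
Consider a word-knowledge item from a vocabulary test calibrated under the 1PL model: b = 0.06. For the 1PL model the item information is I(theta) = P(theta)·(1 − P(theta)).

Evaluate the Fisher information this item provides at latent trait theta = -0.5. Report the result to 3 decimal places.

0.231

P = 1/(1+e^{0.5600}) = 0.3635
P(1−P) = 0.3635 × 0.6365 = 0.2314
I = P(1−P) = 0.23138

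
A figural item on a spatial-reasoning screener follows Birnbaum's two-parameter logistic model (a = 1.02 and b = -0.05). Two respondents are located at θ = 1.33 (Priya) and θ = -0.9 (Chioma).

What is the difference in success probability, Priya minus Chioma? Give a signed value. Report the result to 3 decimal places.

P(θ) = 1 / (1 + exp(−a(θ − b)))
P(Priya) = 0.8034  [exponent 1.4076]
P(Chioma) = 0.2959  [exponent -0.8670]
Difference = 0.8034 − 0.2959 = 0.5075

0.508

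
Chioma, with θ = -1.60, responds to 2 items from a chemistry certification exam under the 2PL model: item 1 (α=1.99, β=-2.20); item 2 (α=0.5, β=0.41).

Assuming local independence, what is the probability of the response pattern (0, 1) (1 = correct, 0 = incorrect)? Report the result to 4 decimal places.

0.0623

P(θ) = 1 / (1 + exp(−α(θ − β)))
P_1 = 1/(1+e^{-1.1940}) = 0.7675
P_2 = 1/(1+e^{1.0050}) = 0.2680
L = (1−P_1) × P_2 = 0.2325 × 0.2680 = 0.06231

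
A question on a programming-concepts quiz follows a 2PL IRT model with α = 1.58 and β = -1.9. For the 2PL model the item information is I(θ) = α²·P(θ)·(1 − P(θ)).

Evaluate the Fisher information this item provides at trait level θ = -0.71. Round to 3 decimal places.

0.287

P = 1/(1+e^{-1.8802}) = 0.8676
P(1−P) = 0.8676 × 0.1324 = 0.1148
I = α² × P(1−P) = 1.58² × 0.1148 = 0.28670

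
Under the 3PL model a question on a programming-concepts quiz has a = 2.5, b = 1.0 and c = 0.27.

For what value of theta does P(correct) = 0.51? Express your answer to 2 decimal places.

0.71

P(theta) = c + (1 − c) · 1 / (1 + exp(−a(theta − b)))
Remove guessing floor: (0.51 − 0.27)/(1 − 0.27) = 0.3288
logit = ln(0.3288/0.6712) = -0.7138
theta = b + logit/(a) = 1.0 + (-0.7138)/2.5000 = 0.7145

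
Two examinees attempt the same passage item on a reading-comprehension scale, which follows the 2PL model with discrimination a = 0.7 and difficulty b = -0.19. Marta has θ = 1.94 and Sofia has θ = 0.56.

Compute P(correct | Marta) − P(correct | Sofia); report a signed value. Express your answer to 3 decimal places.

0.188

P(θ) = 1 / (1 + exp(−a(θ − b)))
P(Marta) = 0.8162  [exponent 1.4910]
P(Sofia) = 0.6283  [exponent 0.5250]
Difference = 0.8162 − 0.6283 = 0.1879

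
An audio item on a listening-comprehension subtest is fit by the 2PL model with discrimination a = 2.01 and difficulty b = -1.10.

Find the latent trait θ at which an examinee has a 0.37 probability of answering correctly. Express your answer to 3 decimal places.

-1.365

P(θ) = 1 / (1 + exp(−a(θ − b)))
logit = ln(0.3700/0.6300) = -0.5322
θ = b + logit/(a) = -1.10 + (-0.5322)/2.0100 = -1.3648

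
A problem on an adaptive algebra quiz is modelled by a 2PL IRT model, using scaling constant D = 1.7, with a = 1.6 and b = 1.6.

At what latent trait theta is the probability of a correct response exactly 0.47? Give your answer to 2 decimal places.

1.56

P(theta) = 1 / (1 + exp(−D·a(theta − b)))
logit = ln(0.4700/0.5300) = -0.1201
theta = b + logit/(1.7·a) = 1.6 + (-0.1201)/2.7200 = 1.5558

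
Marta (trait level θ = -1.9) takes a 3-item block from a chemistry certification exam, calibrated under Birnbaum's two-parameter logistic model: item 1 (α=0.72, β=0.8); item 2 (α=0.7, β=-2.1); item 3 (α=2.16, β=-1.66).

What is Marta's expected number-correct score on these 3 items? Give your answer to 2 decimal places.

1.03

P(θ) = 1 / (1 + exp(−α(θ − β)))
P_1 = 1/(1+e^{1.9440}) = 0.1252
P_2 = 1/(1+e^{-0.1400}) = 0.5349
P_3 = 1/(1+e^{0.5184}) = 0.3732
E[score] = 0.1252 + 0.5349 + 0.3732 = 1.0334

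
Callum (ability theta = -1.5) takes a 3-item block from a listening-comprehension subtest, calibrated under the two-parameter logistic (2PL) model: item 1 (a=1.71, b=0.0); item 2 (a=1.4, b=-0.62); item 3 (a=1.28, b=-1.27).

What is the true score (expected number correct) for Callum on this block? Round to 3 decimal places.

0.724

P(theta) = 1 / (1 + exp(−a(theta − b)))
P_1 = 1/(1+e^{2.5650}) = 0.0714
P_2 = 1/(1+e^{1.2320}) = 0.2258
P_3 = 1/(1+e^{0.2944}) = 0.4269
E[score] = 0.0714 + 0.2258 + 0.4269 = 0.7242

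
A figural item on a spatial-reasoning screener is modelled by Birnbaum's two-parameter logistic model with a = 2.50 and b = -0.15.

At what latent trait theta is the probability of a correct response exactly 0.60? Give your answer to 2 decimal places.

P(theta) = 1 / (1 + exp(−a(theta − b)))
logit = ln(0.6000/0.4000) = 0.4055
theta = b + logit/(a) = -0.15 + 0.4055/2.5000 = 0.0122

0.01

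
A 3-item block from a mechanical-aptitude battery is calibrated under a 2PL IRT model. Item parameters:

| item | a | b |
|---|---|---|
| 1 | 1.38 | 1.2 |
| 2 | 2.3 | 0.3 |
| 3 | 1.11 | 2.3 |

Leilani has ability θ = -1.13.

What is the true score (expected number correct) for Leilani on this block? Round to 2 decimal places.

0.10

P(θ) = 1 / (1 + exp(−a(θ − b)))
P_1 = 1/(1+e^{3.2154}) = 0.0386
P_2 = 1/(1+e^{3.2890}) = 0.0360
P_3 = 1/(1+e^{3.8073}) = 0.0217
E[score] = 0.0386 + 0.0360 + 0.0217 = 0.0963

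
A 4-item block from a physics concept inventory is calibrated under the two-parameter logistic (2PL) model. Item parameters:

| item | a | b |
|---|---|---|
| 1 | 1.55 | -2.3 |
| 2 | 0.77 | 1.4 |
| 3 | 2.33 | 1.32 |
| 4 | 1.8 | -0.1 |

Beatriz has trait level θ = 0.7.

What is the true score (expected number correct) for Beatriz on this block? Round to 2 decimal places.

2.36

P(θ) = 1 / (1 + exp(−a(θ − b)))
P_1 = 1/(1+e^{-4.6500}) = 0.9905
P_2 = 1/(1+e^{0.5390}) = 0.3684
P_3 = 1/(1+e^{1.4446}) = 0.1908
P_4 = 1/(1+e^{-1.4400}) = 0.8085
E[score] = 0.9905 + 0.3684 + 0.1908 + 0.8085 = 2.3582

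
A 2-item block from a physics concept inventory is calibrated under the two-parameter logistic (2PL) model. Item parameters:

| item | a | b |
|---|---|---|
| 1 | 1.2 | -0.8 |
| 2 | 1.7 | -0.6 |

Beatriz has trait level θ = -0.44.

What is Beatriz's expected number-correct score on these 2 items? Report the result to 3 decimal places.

1.174

P(θ) = 1 / (1 + exp(−a(θ − b)))
P_1 = 1/(1+e^{-0.4320}) = 0.6064
P_2 = 1/(1+e^{-0.2720}) = 0.5676
E[score] = 0.6064 + 0.5676 = 1.1739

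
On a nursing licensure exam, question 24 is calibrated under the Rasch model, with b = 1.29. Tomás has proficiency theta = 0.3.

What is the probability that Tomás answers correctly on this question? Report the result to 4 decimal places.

P(theta) = 1 / (1 + exp(−(theta − b)))
Exponent: (0.3 − 1.29) = -0.9900
1/(1 + e^{0.9900}) = 0.2709
P = 0.2709

0.2709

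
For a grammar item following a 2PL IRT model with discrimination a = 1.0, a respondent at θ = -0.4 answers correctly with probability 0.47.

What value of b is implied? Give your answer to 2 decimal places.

P(θ) = 1 / (1 + exp(−a(θ − b)))
logit(0.47) = ln(0.47/0.53) = -0.1201
b = θ − logit/(a) = -0.4 − (-0.1201)/1.0000 = -0.2799

-0.28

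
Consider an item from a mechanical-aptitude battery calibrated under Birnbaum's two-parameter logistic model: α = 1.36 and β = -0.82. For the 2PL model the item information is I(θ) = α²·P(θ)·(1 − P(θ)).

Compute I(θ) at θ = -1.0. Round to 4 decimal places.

0.4555

P = 1/(1+e^{0.2448}) = 0.4391
P(1−P) = 0.4391 × 0.5609 = 0.2463
I = α² × P(1−P) = 1.36² × 0.2463 = 0.45554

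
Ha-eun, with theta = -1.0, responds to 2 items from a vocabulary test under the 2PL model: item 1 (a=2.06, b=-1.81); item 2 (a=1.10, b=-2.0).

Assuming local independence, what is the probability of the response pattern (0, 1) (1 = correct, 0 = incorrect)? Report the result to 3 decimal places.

0.119

P(theta) = 1 / (1 + exp(−a(theta − b)))
P_1 = 1/(1+e^{-1.6686}) = 0.8414
P_2 = 1/(1+e^{-1.1000}) = 0.7503
L = (1−P_1) × P_2 = 0.1586 × 0.7503 = 0.11900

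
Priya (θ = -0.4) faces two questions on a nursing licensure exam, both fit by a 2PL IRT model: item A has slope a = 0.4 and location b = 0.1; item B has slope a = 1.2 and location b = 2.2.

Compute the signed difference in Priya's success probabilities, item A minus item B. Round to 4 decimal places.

0.4079

P(θ) = 1 / (1 + exp(−a(θ − b)))
P_A = 0.4502
P_B = 0.0423
P_A − P_B = 0.4079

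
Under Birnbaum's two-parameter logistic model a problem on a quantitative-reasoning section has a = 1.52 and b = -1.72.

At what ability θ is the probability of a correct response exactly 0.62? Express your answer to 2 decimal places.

-1.40

P(θ) = 1 / (1 + exp(−a(θ − b)))
logit = ln(0.6200/0.3800) = 0.4895
θ = b + logit/(a) = -1.72 + 0.4895/1.5200 = -1.3979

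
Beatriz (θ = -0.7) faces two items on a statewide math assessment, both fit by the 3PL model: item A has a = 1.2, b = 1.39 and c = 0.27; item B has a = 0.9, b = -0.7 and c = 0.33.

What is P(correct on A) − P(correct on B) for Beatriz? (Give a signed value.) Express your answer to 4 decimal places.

P(θ) = c + (1 − c) · 1 / (1 + exp(−a(θ − b)))
P_A = 0.3250
P_B = 0.6650
P_A − P_B = -0.3400

-0.3400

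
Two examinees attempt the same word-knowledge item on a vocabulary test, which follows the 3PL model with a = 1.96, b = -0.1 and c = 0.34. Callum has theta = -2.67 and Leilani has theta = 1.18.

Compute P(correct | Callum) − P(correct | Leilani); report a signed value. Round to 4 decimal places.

P(theta) = c + (1 − c) · 1 / (1 + exp(−a(theta − b)))
P(Callum) = 0.3443  [exponent -5.0372]
P(Leilani) = 0.9503  [exponent 2.5088]
Difference = 0.3443 − 0.9503 = -0.6061

-0.6061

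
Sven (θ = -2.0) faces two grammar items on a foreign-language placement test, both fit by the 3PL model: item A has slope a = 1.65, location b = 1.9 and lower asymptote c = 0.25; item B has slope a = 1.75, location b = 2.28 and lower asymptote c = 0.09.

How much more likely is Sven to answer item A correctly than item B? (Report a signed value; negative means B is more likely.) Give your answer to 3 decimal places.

P(θ) = c + (1 − c) · 1 / (1 + exp(−a(θ − b)))
P_A = 0.2512
P_B = 0.0905
P_A − P_B = 0.1607

0.161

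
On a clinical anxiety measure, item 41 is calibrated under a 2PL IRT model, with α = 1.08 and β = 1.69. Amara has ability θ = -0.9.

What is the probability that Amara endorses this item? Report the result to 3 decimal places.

P(θ) = 1 / (1 + exp(−α(θ − β)))
Exponent: 1.08 × (-0.9 − 1.69) = -2.7972
1/(1 + e^{2.7972}) = 0.0575

0.057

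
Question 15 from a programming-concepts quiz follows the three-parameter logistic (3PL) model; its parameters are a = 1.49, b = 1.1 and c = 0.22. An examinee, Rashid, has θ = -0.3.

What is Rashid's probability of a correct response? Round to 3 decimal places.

0.306

P(θ) = c + (1 − c) · 1 / (1 + exp(−a(θ − b)))
Exponent: 1.49 × (-0.3 − 1.1) = -2.0860
1/(1 + e^{2.0860}) = 0.1105
P = 0.22 + 0.78 × 0.1105 = 0.3062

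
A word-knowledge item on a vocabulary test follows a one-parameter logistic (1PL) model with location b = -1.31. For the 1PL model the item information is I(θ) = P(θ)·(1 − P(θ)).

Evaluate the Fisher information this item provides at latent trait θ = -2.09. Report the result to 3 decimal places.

P = 1/(1+e^{0.7800}) = 0.3143
P(1−P) = 0.3143 × 0.6857 = 0.2155
I = P(1−P) = 0.21552

0.216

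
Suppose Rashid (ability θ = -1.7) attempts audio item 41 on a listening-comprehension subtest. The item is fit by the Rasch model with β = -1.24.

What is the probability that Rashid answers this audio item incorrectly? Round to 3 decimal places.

0.613

P(θ) = 1 / (1 + exp(−(θ − β)))
Exponent: (-1.7 − (-1.24)) = -0.4600
1/(1 + e^{0.4600}) = 0.3870
P = 0.3870
P(incorrect) = 1 − 0.3870 = 0.6130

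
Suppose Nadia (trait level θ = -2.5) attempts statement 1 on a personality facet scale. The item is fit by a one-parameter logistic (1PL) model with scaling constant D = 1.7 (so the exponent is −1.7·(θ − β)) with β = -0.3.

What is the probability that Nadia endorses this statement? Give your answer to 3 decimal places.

0.023

P(θ) = 1 / (1 + exp(−D·(θ − β)))
Exponent: 1.7 × (-2.5 − (-0.3)) = -3.7400
1/(1 + e^{3.7400}) = 0.0232
P = 0.0232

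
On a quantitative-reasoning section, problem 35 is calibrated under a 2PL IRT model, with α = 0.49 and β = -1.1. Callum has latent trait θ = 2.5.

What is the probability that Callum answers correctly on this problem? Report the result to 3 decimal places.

P(θ) = 1 / (1 + exp(−α(θ − β)))
Exponent: 0.49 × (2.5 − (-1.1)) = 1.7640
1/(1 + e^{-1.7640}) = 0.8537

0.854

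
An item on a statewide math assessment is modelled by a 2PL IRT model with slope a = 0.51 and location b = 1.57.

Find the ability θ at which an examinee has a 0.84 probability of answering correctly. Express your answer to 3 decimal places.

P(θ) = 1 / (1 + exp(−a(θ − b)))
logit = ln(0.8400/0.1600) = 1.6582
θ = b + logit/(a) = 1.57 + 1.6582/0.5100 = 4.8214

4.821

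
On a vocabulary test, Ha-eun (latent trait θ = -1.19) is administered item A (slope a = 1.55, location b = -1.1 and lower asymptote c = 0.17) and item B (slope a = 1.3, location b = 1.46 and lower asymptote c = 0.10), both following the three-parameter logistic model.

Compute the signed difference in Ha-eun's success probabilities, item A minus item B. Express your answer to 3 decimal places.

P(θ) = c + (1 − c) · 1 / (1 + exp(−a(θ − b)))
P_A = 0.5561
P_B = 0.1278
P_A − P_B = 0.4283

0.428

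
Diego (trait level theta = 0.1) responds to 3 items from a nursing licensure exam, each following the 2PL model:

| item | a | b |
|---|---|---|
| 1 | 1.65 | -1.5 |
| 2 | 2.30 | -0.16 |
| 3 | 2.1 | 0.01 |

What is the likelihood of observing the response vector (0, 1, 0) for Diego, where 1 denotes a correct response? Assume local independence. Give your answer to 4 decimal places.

P(theta) = 1 / (1 + exp(−a(theta − b)))
P_1 = 1/(1+e^{-2.6400}) = 0.9334
P_2 = 1/(1+e^{-0.5980}) = 0.6452
P_3 = 1/(1+e^{-0.1890}) = 0.5471
L = (1−P_1) × P_2 × (1−P_3) = 0.0666 × 0.6452 × 0.4529 = 0.01946

0.0195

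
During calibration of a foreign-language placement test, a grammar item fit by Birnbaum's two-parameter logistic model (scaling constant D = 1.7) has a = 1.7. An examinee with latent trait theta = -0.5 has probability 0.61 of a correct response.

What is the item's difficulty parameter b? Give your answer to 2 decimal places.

P(theta) = 1 / (1 + exp(−D·a(theta − b)))
logit(0.61) = ln(0.61/0.39) = 0.4473
b = theta − logit/(1.7·a) = -0.5 − 0.4473/2.8900 = -0.6548

-0.65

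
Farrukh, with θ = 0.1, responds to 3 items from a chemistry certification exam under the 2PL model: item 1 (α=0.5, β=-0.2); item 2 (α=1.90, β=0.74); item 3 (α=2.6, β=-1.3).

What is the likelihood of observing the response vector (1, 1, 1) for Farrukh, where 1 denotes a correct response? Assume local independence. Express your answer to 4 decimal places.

P(θ) = 1 / (1 + exp(−α(θ − β)))
P_1 = 1/(1+e^{-0.1500}) = 0.5374
P_2 = 1/(1+e^{1.2160}) = 0.2286
P_3 = 1/(1+e^{-3.6400}) = 0.9744
L = P_1 × P_2 × P_3 = 0.5374 × 0.2286 × 0.9744 = 0.11974

0.1197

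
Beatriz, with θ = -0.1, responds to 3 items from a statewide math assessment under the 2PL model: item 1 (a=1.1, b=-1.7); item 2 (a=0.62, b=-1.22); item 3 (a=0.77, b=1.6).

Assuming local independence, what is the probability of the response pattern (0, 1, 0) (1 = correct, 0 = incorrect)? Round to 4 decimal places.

0.0771

P(θ) = 1 / (1 + exp(−a(θ − b)))
P_1 = 1/(1+e^{-1.7600}) = 0.8532
P_2 = 1/(1+e^{-0.6944}) = 0.6669
P_3 = 1/(1+e^{1.3090}) = 0.2127
L = (1−P_1) × P_2 × (1−P_3) = 0.1468 × 0.6669 × 0.7873 = 0.07708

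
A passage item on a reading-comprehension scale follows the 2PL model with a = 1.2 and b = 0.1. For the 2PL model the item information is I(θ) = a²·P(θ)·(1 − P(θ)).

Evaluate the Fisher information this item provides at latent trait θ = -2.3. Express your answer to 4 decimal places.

P = 1/(1+e^{2.8800}) = 0.0532
P(1−P) = 0.0532 × 0.9468 = 0.0503
I = a² × P(1−P) = 1.2² × 0.0503 = 0.07247

0.0725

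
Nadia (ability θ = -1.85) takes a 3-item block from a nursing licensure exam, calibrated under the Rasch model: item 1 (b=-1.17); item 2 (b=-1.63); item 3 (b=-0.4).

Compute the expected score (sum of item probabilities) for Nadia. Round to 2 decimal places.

P(θ) = 1 / (1 + exp(−(θ − b)))
P_1 = 1/(1+e^{0.6800}) = 0.3363
P_2 = 1/(1+e^{0.2200}) = 0.4452
P_3 = 1/(1+e^{1.4500}) = 0.1900
E[score] = 0.3363 + 0.4452 + 0.1900 = 0.9715

0.97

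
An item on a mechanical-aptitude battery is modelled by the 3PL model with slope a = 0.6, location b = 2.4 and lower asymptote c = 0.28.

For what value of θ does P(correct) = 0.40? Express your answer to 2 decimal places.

-0.28

P(θ) = c + (1 − c) · 1 / (1 + exp(−a(θ − b)))
Remove guessing floor: (0.40 − 0.28)/(1 − 0.28) = 0.1667
logit = ln(0.1667/0.8333) = -1.6094
θ = b + logit/(a) = 2.4 + (-1.6094)/0.6000 = -0.2824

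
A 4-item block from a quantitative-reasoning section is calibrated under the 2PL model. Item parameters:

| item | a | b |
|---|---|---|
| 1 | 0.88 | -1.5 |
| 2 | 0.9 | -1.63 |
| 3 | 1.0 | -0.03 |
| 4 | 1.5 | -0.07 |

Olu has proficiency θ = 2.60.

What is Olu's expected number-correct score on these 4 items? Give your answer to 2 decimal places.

P(θ) = 1 / (1 + exp(−a(θ − b)))
P_1 = 1/(1+e^{-3.6080}) = 0.9736
P_2 = 1/(1+e^{-3.8070}) = 0.9783
P_3 = 1/(1+e^{-2.6300}) = 0.9328
P_4 = 1/(1+e^{-4.0050}) = 0.9821
E[score] = 0.9736 + 0.9783 + 0.9328 + 0.9821 = 3.8667

3.87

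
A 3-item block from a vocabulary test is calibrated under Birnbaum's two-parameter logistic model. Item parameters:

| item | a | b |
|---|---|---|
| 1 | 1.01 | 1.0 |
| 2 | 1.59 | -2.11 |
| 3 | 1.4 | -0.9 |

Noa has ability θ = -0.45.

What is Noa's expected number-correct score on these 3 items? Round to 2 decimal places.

P(θ) = 1 / (1 + exp(−a(θ − b)))
P_1 = 1/(1+e^{1.4645}) = 0.1878
P_2 = 1/(1+e^{-2.6394}) = 0.9334
P_3 = 1/(1+e^{-0.6300}) = 0.6525
E[score] = 0.1878 + 0.9334 + 0.6525 = 1.7736

1.77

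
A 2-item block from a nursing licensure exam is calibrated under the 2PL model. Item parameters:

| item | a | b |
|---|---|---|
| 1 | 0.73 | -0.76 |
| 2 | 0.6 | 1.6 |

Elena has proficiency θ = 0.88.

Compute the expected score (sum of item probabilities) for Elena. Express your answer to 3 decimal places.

1.162

P(θ) = 1 / (1 + exp(−a(θ − b)))
P_1 = 1/(1+e^{-1.1972}) = 0.7680
P_2 = 1/(1+e^{0.4320}) = 0.3936
E[score] = 0.7680 + 0.3936 = 1.1617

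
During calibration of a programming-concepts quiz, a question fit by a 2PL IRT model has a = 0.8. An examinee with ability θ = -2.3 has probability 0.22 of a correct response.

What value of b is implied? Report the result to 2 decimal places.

-0.72

P(θ) = 1 / (1 + exp(−a(θ − b)))
logit(0.22) = ln(0.22/0.78) = -1.2657
b = θ − logit/(a) = -2.3 − (-1.2657)/0.8000 = -0.7179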